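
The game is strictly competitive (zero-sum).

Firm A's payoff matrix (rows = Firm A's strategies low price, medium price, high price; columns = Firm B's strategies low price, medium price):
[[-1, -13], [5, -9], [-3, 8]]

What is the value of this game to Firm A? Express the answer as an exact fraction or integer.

13/25

Row low price is strictly dominated by row medium price, so Firm A never plays it.
The remaining 2×2 game on (medium price, high price) × (low price, medium price) has no saddle point. Let Firm A play medium price with probability p; indifference gives 5p − 3(1−p) = −9p + 8(1−p), so p = 11/25.
Similarly Firm B's optimal q on low price is 17/25, and the value is 5·(17/25) + (-9)·(8/25) = 13/25.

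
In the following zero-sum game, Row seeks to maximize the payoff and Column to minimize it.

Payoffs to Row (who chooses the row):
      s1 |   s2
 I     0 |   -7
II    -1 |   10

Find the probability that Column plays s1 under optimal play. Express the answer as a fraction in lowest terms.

Row minima are -7 and -1, so Row's maximin is -1; column maxima are 0 and 10, so Column's minimax is 0. These differ, so the equilibrium is in mixed strategies.
Let Column play s1 with probability q. Row is indifferent when −7(1−q) = −q + 10(1−q), giving q = 17/18.

17/18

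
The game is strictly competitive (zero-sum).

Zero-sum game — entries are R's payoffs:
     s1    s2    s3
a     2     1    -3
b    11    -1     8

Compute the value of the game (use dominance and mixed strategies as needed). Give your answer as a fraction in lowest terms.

Column s1 is strictly dominated by s3 for C (it gives R more in every row).
The remaining 2×2 game on (a, b) × (s2, s3) has no saddle point. Let R play a with probability p; indifference gives p − (1−p) = −3p + 8(1−p), so p = 9/13.
Similarly C's optimal q on s2 is 11/13, and the value is 1·(11/13) + (-3)·(2/13) = 5/13.

5/13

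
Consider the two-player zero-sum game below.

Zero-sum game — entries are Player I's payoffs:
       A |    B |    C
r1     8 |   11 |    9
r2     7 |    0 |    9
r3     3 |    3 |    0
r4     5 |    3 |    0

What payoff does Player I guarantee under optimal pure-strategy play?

8

Row minima: 8, 0, 0, 0 → Player I's maximin is 8.
Column maxima: 8, 11, 9 → Player II's minimax is 8.
They coincide at (r1, A), so the value is 8.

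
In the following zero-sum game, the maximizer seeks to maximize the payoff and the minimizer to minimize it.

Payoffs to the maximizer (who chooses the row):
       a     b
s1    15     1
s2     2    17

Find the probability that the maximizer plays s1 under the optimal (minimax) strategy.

15/29

Row minima are 1 and 2, so the maximizer's maximin is 2; column maxima are 15 and 17, so the minimizer's minimax is 15. These differ, so the equilibrium is in mixed strategies.
Let the maximizer play s1 with probability p. The minimizer is indifferent when 15p + 2(1−p) = p + 17(1−p), giving p = 15/29.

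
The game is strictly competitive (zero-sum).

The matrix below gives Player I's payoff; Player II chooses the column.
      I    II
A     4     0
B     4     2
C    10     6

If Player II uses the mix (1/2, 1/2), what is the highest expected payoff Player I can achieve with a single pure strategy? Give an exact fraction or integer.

A: (4)·(1/2) + (0)·(1/2) = 2.
B: (4)·(1/2) + (2)·(1/2) = 3.
C: (10)·(1/2) + (6)·(1/2) = 8.
The best pure response is C with expected payoff 8.

8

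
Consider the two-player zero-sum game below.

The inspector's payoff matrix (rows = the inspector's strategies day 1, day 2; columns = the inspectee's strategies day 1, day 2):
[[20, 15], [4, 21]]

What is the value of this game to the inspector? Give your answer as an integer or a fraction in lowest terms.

Row minima are 15 and 4, so the inspector's maximin is 15; column maxima are 20 and 21, so the inspectee's minimax is 20. These differ, so the equilibrium is in mixed strategies.
Let the inspector play day 1 with probability p. The inspectee is indifferent when 20p + 4(1−p) = 15p + 21(1−p), giving p = 17/22.
Let the inspectee play day 1 with probability q. The inspector is indifferent when 20q + 15(1−q) = 4q + 21(1−q), giving q = 3/11.
The value is 20·(3/11) + (15)·(8/11) = 180/11.

180/11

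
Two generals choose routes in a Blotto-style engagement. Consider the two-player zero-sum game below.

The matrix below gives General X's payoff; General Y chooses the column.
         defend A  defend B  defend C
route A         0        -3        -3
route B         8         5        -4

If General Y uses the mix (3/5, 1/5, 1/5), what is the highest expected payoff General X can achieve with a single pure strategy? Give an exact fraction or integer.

5

route A: (0)·(3/5) + (-3)·(1/5) + (-3)·(1/5) = -6/5.
route B: (8)·(3/5) + (5)·(1/5) + (-4)·(1/5) = 5.
The best pure response is route B with expected payoff 5.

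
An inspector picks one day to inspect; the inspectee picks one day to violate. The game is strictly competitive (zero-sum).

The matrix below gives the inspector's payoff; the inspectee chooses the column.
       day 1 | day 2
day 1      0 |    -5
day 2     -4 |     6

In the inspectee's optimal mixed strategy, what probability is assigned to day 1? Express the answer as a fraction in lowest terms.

Row minima are -5 and -4, so the inspector's maximin is -4; column maxima are 0 and 6, so the inspectee's minimax is 0. These differ, so the equilibrium is in mixed strategies.
Let the inspectee play day 1 with probability q. The inspector is indifferent when −5(1−q) = −4q + 6(1−q), giving q = 11/15.

11/15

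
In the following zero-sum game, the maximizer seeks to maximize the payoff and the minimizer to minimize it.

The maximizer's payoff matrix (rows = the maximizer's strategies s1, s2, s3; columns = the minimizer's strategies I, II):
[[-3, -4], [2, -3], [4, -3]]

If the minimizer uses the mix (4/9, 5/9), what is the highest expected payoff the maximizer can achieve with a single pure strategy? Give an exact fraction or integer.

1/9

s1: (-3)·(4/9) + (-4)·(5/9) = -32/9.
s2: (2)·(4/9) + (-3)·(5/9) = -7/9.
s3: (4)·(4/9) + (-3)·(5/9) = 1/9.
The best pure response is s3 with expected payoff 1/9.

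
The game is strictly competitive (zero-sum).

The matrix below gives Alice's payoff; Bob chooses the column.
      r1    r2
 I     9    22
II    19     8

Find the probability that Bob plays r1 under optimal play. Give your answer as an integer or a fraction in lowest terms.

7/12

Row minima are 9 and 8, so Alice's maximin is 9; column maxima are 19 and 22, so Bob's minimax is 19. These differ, so the equilibrium is in mixed strategies.
Let Bob play r1 with probability q. Alice is indifferent when 9q + 22(1−q) = 19q + 8(1−q), giving q = 7/12.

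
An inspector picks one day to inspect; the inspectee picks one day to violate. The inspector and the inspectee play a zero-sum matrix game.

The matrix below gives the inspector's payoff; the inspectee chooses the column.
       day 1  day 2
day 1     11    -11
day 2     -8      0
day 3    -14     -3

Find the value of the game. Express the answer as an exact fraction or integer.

-44/15

Row day 3 is strictly dominated by row day 2, so the inspector never plays it.
The remaining 2×2 game on (day 1, day 2) × (day 1, day 2) has no saddle point. Let the inspector play day 1 with probability p; indifference gives 11p − 8(1−p) = −11p, so p = 4/15.
Similarly the inspectee's optimal q on day 1 is 11/30, and the value is 11·(11/30) + (-11)·(19/30) = -44/15.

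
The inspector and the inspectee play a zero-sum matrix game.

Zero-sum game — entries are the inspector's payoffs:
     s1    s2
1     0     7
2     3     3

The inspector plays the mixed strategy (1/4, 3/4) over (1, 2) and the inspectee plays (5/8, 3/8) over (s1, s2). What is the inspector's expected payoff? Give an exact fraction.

93/32

Against (5/8, 3/8), each row's expected payoff is 1: 21/8; 2: 3.
Taking the (1/4, 3/4)-weighted average: (1/4)·(21/8) + (3/4)·(3) = 93/32.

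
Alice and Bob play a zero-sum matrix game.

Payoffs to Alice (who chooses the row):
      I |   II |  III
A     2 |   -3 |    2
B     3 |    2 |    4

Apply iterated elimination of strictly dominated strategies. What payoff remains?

Column III is strictly dominated by II for Bob (-3<2, 2<4); eliminate III.
Column I is strictly dominated by II for Bob (-3<2, 2<3); eliminate I.
Row A is strictly dominated by row B (2>-3); eliminate A.
Only (B, II) remains, with payoff 2.

2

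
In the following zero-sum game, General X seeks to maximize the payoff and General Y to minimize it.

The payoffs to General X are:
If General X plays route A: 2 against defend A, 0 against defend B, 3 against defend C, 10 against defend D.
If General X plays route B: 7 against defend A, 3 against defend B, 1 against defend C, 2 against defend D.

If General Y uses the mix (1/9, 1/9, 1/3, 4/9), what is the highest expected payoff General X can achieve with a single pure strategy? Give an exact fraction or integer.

route A: (2)·(1/9) + (0)·(1/9) + (3)·(1/3) + (10)·(4/9) = 17/3.
route B: (7)·(1/9) + (3)·(1/9) + (1)·(1/3) + (2)·(4/9) = 7/3.
The best pure response is route A with expected payoff 17/3.

17/3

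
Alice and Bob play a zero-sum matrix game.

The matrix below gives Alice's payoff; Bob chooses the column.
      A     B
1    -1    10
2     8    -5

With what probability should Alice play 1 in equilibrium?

Row minima are -1 and -5, so Alice's maximin is -1; column maxima are 8 and 10, so Bob's minimax is 8. These differ, so the equilibrium is in mixed strategies.
Let Alice play 1 with probability p. Bob is indifferent when −p + 8(1−p) = 10p − 5(1−p), giving p = 13/24.

13/24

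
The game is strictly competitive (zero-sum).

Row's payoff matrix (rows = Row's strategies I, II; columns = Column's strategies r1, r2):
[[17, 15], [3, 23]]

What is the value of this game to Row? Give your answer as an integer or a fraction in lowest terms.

173/11

Row minima are 15 and 3, so Row's maximin is 15; column maxima are 17 and 23, so Column's minimax is 17. These differ, so the equilibrium is in mixed strategies.
Let Row play I with probability p. Column is indifferent when 17p + 3(1−p) = 15p + 23(1−p), giving p = 10/11.
Let Column play r1 with probability q. Row is indifferent when 17q + 15(1−q) = 3q + 23(1−q), giving q = 4/11.
The value is 17·(4/11) + (15)·(7/11) = 173/11.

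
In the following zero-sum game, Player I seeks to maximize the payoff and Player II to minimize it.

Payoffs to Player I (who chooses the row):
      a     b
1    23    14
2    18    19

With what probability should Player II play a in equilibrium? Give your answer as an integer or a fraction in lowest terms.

1/2

Row minima are 14 and 18, so Player I's maximin is 18; column maxima are 23 and 19, so Player II's minimax is 19. These differ, so the equilibrium is in mixed strategies.
Let Player II play a with probability q. Player I is indifferent when 23q + 14(1−q) = 18q + 19(1−q), giving q = 1/2.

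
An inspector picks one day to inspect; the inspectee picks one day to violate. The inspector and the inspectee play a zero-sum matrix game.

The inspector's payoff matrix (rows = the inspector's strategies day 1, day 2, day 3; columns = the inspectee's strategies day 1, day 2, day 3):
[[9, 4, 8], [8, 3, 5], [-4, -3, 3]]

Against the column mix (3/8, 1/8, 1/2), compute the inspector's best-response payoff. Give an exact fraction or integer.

day 1: (9)·(3/8) + (4)·(1/8) + (8)·(1/2) = 63/8.
day 2: (8)·(3/8) + (3)·(1/8) + (5)·(1/2) = 47/8.
day 3: (-4)·(3/8) + (-3)·(1/8) + (3)·(1/2) = -3/8.
The best pure response is day 1 with expected payoff 63/8.

63/8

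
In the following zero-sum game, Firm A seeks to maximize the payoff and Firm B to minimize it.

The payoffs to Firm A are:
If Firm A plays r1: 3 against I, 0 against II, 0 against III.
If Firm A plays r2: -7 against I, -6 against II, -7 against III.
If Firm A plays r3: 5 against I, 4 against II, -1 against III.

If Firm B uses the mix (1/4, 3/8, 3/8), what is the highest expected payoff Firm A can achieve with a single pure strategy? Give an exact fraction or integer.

19/8

r1: (3)·(1/4) + (0)·(3/8) + (0)·(3/8) = 3/4.
r2: (-7)·(1/4) + (-6)·(3/8) + (-7)·(3/8) = -53/8.
r3: (5)·(1/4) + (4)·(3/8) + (-1)·(3/8) = 19/8.
The best pure response is r3 with expected payoff 19/8.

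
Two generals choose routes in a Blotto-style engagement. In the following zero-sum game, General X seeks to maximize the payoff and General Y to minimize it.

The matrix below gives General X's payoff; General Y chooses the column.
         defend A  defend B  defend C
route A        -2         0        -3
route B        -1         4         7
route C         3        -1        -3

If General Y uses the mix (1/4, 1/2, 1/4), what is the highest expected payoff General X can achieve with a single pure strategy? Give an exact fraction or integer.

route A: (-2)·(1/4) + (0)·(1/2) + (-3)·(1/4) = -5/4.
route B: (-1)·(1/4) + (4)·(1/2) + (7)·(1/4) = 7/2.
route C: (3)·(1/4) + (-1)·(1/2) + (-3)·(1/4) = -1/2.
The best pure response is route B with expected payoff 7/2.

7/2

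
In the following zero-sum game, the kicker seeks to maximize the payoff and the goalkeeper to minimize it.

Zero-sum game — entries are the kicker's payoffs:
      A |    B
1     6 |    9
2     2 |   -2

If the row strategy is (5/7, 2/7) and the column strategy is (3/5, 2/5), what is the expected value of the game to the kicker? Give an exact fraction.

Against (3/5, 2/5), each row's expected payoff is 1: 36/5; 2: 2/5.
Taking the (5/7, 2/7)-weighted average: (5/7)·(36/5) + (2/7)·(2/5) = 184/35.

184/35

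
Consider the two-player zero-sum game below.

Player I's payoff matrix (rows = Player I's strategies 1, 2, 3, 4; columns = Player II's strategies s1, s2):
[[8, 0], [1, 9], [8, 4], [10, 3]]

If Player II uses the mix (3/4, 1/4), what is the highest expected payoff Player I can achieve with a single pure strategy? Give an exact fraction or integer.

33/4

1: (8)·(3/4) + (0)·(1/4) = 6.
2: (1)·(3/4) + (9)·(1/4) = 3.
3: (8)·(3/4) + (4)·(1/4) = 7.
4: (10)·(3/4) + (3)·(1/4) = 33/4.
The best pure response is 4 with expected payoff 33/4.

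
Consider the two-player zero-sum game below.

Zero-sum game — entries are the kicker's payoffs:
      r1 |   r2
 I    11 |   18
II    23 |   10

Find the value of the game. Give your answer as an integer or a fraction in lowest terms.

76/5

Row minima are 11 and 10, so the kicker's maximin is 11; column maxima are 23 and 18, so the goalkeeper's minimax is 18. These differ, so the equilibrium is in mixed strategies.
Let the kicker play I with probability p. The goalkeeper is indifferent when 11p + 23(1−p) = 18p + 10(1−p), giving p = 13/20.
Let the goalkeeper play r1 with probability q. The kicker is indifferent when 11q + 18(1−q) = 23q + 10(1−q), giving q = 2/5.
The value is 11·(2/5) + (18)·(3/5) = 76/5.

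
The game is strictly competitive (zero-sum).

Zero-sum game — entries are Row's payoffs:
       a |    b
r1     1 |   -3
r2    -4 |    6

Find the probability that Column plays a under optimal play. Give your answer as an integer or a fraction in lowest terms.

Row minima are -3 and -4, so Row's maximin is -3; column maxima are 1 and 6, so Column's minimax is 1. These differ, so the equilibrium is in mixed strategies.
Let Column play a with probability q. Row is indifferent when q − 3(1−q) = −4q + 6(1−q), giving q = 9/14.

9/14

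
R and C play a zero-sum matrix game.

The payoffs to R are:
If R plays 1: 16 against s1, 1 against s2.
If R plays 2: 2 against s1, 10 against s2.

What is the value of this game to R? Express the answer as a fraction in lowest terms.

158/23

Row minima are 1 and 2, so R's maximin is 2; column maxima are 16 and 10, so C's minimax is 10. These differ, so the equilibrium is in mixed strategies.
Let R play 1 with probability p. C is indifferent when 16p + 2(1−p) = p + 10(1−p), giving p = 8/23.
Let C play s1 with probability q. R is indifferent when 16q + (1−q) = 2q + 10(1−q), giving q = 9/23.
The value is 16·(9/23) + (1)·(14/23) = 158/23.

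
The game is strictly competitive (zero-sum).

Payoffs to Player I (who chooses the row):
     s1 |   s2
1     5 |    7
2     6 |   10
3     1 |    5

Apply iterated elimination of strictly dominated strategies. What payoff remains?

Row 3 is strictly dominated by row 1 (5>1, 7>5); eliminate 3.
Row 1 is strictly dominated by row 2 (6>5, 10>7); eliminate 1.
Column s2 is strictly dominated by s1 for Player II (6<10); eliminate s2.
Only (2, s1) remains, with payoff 6.

6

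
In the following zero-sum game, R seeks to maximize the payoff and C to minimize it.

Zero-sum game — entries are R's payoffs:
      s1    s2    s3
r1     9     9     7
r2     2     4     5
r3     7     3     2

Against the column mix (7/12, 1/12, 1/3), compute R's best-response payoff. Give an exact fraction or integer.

r1: (9)·(7/12) + (9)·(1/12) + (7)·(1/3) = 25/3.
r2: (2)·(7/12) + (4)·(1/12) + (5)·(1/3) = 19/6.
r3: (7)·(7/12) + (3)·(1/12) + (2)·(1/3) = 5.
The best pure response is r1 with expected payoff 25/3.

25/3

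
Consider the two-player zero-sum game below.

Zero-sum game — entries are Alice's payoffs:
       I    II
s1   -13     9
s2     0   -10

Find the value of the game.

-65/16

Row minima are -13 and -10, so Alice's maximin is -10; column maxima are 0 and 9, so Bob's minimax is 0. These differ, so the equilibrium is in mixed strategies.
Let Alice play s1 with probability p. Bob is indifferent when −13p = 9p − 10(1−p), giving p = 5/16.
Let Bob play I with probability q. Alice is indifferent when −13q + 9(1−q) = −10(1−q), giving q = 19/32.
The value is -13·(19/32) + (9)·(13/32) = -65/16.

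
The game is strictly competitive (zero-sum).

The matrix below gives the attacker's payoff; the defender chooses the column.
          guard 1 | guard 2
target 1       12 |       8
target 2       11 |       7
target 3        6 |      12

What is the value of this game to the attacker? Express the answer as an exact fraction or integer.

48/5

Row target 2 is strictly dominated by row target 1, so the attacker never plays it.
The remaining 2×2 game on (target 1, target 3) × (guard 1, guard 2) has no saddle point. Let the attacker play target 1 with probability p; indifference gives 12p + 6(1−p) = 8p + 12(1−p), so p = 3/5.
Similarly the defender's optimal q on guard 1 is 2/5, and the value is 12·(2/5) + (8)·(3/5) = 48/5.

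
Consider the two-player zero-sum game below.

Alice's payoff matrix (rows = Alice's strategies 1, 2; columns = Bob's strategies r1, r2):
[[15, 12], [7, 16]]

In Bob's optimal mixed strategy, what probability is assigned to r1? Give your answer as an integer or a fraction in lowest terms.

Row minima are 12 and 7, so Alice's maximin is 12; column maxima are 15 and 16, so Bob's minimax is 15. These differ, so the equilibrium is in mixed strategies.
Let Bob play r1 with probability q. Alice is indifferent when 15q + 12(1−q) = 7q + 16(1−q), giving q = 1/3.

1/3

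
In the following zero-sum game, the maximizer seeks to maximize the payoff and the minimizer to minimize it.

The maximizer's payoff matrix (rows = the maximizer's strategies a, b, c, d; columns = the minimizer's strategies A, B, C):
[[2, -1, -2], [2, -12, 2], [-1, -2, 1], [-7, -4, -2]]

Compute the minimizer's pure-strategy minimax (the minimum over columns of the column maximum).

-1

The worst case (largest entry) in each column is A: 2, B: -1, C: 2.
The best (smallest) of these is -1.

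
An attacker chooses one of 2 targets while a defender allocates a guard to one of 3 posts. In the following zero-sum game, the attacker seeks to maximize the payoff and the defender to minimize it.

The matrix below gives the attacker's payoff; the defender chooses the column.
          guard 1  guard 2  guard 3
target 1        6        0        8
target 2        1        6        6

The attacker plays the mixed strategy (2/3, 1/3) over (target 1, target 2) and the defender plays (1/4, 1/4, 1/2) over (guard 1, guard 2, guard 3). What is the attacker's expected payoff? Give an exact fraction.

Against (1/4, 1/4, 1/2), each row's expected payoff is target 1: 11/2; target 2: 19/4.
Taking the (2/3, 1/3)-weighted average: (2/3)·(11/2) + (1/3)·(19/4) = 21/4.

21/4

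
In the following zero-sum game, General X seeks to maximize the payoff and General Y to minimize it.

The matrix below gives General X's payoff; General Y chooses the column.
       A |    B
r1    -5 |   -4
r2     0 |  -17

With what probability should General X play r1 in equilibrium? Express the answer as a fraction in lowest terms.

17/18

Row minima are -5 and -17, so General X's maximin is -5; column maxima are 0 and -4, so General Y's minimax is -4. These differ, so the equilibrium is in mixed strategies.
Let General X play r1 with probability p. General Y is indifferent when −5p = −4p − 17(1−p), giving p = 17/18.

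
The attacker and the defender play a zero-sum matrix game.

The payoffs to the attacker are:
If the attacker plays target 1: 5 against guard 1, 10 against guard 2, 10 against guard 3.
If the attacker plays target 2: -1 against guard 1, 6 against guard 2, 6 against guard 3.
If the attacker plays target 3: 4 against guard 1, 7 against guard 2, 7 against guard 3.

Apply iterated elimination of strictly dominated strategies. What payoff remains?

5

Row target 2 is strictly dominated by row target 1 (5>-1, 10>6, 10>6); eliminate target 2.
Column guard 2 is strictly dominated by guard 1 for the defender (5<10, 4<7); eliminate guard 2.
Column guard 3 is strictly dominated by guard 1 for the defender (5<10, 4<7); eliminate guard 3.
Row target 3 is strictly dominated by row target 1 (5>4); eliminate target 3.
Only (target 1, guard 1) remains, with payoff 5.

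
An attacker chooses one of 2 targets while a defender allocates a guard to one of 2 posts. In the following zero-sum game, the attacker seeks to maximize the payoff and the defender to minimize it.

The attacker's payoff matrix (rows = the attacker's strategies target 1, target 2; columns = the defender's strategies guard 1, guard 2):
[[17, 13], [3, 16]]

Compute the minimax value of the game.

233/17

Row minima are 13 and 3, so the attacker's maximin is 13; column maxima are 17 and 16, so the defender's minimax is 16. These differ, so the equilibrium is in mixed strategies.
Let the attacker play target 1 with probability p. The defender is indifferent when 17p + 3(1−p) = 13p + 16(1−p), giving p = 13/17.
Let the defender play guard 1 with probability q. The attacker is indifferent when 17q + 13(1−q) = 3q + 16(1−q), giving q = 3/17.
The value is 17·(3/17) + (13)·(14/17) = 233/17.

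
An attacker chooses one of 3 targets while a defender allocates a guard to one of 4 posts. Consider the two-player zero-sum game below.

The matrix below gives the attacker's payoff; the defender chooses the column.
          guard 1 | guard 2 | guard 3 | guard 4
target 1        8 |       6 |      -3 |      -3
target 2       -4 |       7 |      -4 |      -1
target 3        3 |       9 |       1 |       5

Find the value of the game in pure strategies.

1

Row minima: -3, -4, 1 → the attacker's maximin is 1.
Column maxima: 8, 9, 1, 5 → the defender's minimax is 1.
They coincide at (target 3, guard 3), so the value is 1.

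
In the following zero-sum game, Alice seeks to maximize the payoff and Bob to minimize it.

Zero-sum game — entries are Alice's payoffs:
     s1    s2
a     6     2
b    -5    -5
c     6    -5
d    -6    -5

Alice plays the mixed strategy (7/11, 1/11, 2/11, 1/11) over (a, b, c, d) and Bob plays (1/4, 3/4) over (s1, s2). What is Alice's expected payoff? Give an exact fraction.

25/44

Against (1/4, 3/4), each row's expected payoff is a: 3; b: -5; c: -9/4; d: -21/4.
Taking the (7/11, 1/11, 2/11, 1/11)-weighted average: (7/11)·(3) + (1/11)·(-5) + (2/11)·(-9/4) + (1/11)·(-21/4) = 25/44.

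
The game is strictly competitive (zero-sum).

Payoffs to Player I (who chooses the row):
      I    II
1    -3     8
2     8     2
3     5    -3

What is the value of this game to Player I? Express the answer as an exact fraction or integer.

70/17

Row 3 is strictly dominated by row 2, so Player I never plays it.
The remaining 2×2 game on (1, 2) × (I, II) has no saddle point. Let Player I play 1 with probability p; indifference gives −3p + 8(1−p) = 8p + 2(1−p), so p = 6/17.
Similarly Player II's optimal q on I is 6/17, and the value is -3·(6/17) + (8)·(11/17) = 70/17.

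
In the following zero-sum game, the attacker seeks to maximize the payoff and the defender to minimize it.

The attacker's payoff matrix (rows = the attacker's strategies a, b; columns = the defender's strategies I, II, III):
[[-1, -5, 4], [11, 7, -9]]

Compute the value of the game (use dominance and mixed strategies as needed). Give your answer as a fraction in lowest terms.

Column I is strictly dominated by II for the defender (it gives the attacker more in every row).
The remaining 2×2 game on (a, b) × (II, III) has no saddle point. Let the attacker play a with probability p; indifference gives −5p + 7(1−p) = 4p − 9(1−p), so p = 16/25.
Similarly the defender's optimal q on II is 13/25, and the value is -5·(13/25) + (4)·(12/25) = -17/25.

-17/25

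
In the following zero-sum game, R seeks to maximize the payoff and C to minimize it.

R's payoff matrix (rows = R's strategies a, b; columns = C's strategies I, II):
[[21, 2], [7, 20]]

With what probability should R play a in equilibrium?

13/32

Row minima are 2 and 7, so R's maximin is 7; column maxima are 21 and 20, so C's minimax is 20. These differ, so the equilibrium is in mixed strategies.
Let R play a with probability p. C is indifferent when 21p + 7(1−p) = 2p + 20(1−p), giving p = 13/32.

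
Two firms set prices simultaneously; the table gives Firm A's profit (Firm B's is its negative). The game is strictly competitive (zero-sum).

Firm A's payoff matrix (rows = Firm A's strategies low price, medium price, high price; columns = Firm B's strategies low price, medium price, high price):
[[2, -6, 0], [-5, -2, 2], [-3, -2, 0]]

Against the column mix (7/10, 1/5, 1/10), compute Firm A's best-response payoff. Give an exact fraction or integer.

1/5

low price: (2)·(7/10) + (-6)·(1/5) + (0)·(1/10) = 1/5.
medium price: (-5)·(7/10) + (-2)·(1/5) + (2)·(1/10) = -37/10.
high price: (-3)·(7/10) + (-2)·(1/5) + (0)·(1/10) = -5/2.
The best pure response is low price with expected payoff 1/5.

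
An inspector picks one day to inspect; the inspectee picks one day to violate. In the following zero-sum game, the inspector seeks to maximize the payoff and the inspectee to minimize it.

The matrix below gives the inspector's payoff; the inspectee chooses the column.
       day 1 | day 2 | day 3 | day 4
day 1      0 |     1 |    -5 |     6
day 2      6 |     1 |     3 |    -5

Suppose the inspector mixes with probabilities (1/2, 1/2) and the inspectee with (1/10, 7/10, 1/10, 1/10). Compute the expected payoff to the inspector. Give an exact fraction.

Against (1/10, 7/10, 1/10, 1/10), each row's expected payoff is day 1: 4/5; day 2: 11/10.
Taking the (1/2, 1/2)-weighted average: (1/2)·(4/5) + (1/2)·(11/10) = 19/20.

19/20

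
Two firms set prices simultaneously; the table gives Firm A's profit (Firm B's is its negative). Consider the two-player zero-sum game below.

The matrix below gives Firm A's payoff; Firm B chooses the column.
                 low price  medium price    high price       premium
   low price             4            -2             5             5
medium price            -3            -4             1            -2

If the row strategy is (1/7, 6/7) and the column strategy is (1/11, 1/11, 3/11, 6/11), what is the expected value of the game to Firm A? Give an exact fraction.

-7/11

Against (1/11, 1/11, 3/11, 6/11), each row's expected payoff is low price: 47/11; medium price: -16/11.
Taking the (1/7, 6/7)-weighted average: (1/7)·(47/11) + (6/7)·(-16/11) = -7/11.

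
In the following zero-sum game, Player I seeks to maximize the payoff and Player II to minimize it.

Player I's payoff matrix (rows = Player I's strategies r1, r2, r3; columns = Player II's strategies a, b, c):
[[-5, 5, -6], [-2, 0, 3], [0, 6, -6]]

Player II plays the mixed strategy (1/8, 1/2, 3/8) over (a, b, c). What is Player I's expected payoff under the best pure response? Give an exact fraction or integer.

r1: (-5)·(1/8) + (5)·(1/2) + (-6)·(3/8) = -3/8.
r2: (-2)·(1/8) + (0)·(1/2) + (3)·(3/8) = 7/8.
r3: (0)·(1/8) + (6)·(1/2) + (-6)·(3/8) = 3/4.
The best pure response is r2 with expected payoff 7/8.

7/8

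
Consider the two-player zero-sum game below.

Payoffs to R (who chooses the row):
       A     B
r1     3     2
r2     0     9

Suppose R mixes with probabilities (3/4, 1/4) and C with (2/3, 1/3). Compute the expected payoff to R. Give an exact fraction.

11/4

Against (2/3, 1/3), each row's expected payoff is r1: 8/3; r2: 3.
Taking the (3/4, 1/4)-weighted average: (3/4)·(8/3) + (1/4)·(3) = 11/4.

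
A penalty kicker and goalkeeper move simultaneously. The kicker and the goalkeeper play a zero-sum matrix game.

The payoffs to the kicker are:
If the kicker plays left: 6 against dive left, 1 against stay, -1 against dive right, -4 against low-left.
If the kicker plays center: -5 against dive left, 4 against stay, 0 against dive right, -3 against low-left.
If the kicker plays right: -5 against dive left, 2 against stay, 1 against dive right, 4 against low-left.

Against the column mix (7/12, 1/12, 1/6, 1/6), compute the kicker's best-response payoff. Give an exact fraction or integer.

11/4

left: (6)·(7/12) + (1)·(1/12) + (-1)·(1/6) + (-4)·(1/6) = 11/4.
center: (-5)·(7/12) + (4)·(1/12) + (0)·(1/6) + (-3)·(1/6) = -37/12.
right: (-5)·(7/12) + (2)·(1/12) + (1)·(1/6) + (4)·(1/6) = -23/12.
The best pure response is left with expected payoff 11/4.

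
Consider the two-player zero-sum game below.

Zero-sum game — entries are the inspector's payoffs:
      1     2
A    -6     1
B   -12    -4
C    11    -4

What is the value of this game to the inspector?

-13/22

Row B is strictly dominated by row A, so the inspector never plays it.
The remaining 2×2 game on (A, C) × (1, 2) has no saddle point. Let the inspector play A with probability p; indifference gives −6p + 11(1−p) = p − 4(1−p), so p = 15/22.
Similarly the inspectee's optimal q on 1 is 5/22, and the value is -6·(5/22) + (1)·(17/22) = -13/22.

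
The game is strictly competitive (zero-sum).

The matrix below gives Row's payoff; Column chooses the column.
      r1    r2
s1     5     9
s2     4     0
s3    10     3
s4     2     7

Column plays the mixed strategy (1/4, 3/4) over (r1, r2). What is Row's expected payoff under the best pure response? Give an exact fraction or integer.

s1: (5)·(1/4) + (9)·(3/4) = 8.
s2: (4)·(1/4) + (0)·(3/4) = 1.
s3: (10)·(1/4) + (3)·(3/4) = 19/4.
s4: (2)·(1/4) + (7)·(3/4) = 23/4.
The best pure response is s1 with expected payoff 8.

8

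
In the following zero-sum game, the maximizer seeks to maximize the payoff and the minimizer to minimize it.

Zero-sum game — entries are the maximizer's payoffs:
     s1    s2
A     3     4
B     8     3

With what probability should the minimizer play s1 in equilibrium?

Row minima are 3 and 3, so the maximizer's maximin is 3; column maxima are 8 and 4, so the minimizer's minimax is 4. These differ, so the equilibrium is in mixed strategies.
Let the minimizer play s1 with probability q. The maximizer is indifferent when 3q + 4(1−q) = 8q + 3(1−q), giving q = 1/6.

1/6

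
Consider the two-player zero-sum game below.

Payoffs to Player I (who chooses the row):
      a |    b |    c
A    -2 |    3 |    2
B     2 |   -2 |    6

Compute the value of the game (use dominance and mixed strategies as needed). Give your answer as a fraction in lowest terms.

Column c is strictly dominated by a for Player II (it gives Player I more in every row).
The remaining 2×2 game on (A, B) × (a, b) has no saddle point. Let Player I play A with probability p; indifference gives −2p + 2(1−p) = 3p − 2(1−p), so p = 4/9.
Similarly Player II's optimal q on a is 5/9, and the value is -2·(5/9) + (3)·(4/9) = 2/9.

2/9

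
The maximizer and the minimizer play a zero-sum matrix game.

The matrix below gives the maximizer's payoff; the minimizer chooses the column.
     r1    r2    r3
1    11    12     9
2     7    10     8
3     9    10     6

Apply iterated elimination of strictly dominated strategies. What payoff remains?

9

Row 3 is strictly dominated by row 1 (11>9, 12>10, 9>6); eliminate 3.
Row 2 is strictly dominated by row 1 (11>7, 12>10, 9>8); eliminate 2.
Column r2 is strictly dominated by r1 for the minimizer (11<12); eliminate r2.
Column r1 is strictly dominated by r3 for the minimizer (9<11); eliminate r1.
Only (1, r3) remains, with payoff 9.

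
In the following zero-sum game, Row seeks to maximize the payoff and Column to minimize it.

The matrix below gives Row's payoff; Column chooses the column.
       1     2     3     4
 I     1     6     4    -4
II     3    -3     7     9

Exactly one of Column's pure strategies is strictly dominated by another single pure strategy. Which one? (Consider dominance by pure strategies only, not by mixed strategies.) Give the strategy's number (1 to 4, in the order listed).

3

Column prefers columns that give Row less. Compare 3 with 1: 1 < 4, 3 < 7.
So 1 strictly dominates 3 for Column; 3 is strictly dominated.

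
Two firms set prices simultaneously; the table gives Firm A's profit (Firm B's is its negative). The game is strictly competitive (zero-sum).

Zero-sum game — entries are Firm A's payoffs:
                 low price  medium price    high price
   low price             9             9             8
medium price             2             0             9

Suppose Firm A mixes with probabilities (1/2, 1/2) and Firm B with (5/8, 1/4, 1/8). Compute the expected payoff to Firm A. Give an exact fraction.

45/8

Against (5/8, 1/4, 1/8), each row's expected payoff is low price: 71/8; medium price: 19/8.
Taking the (1/2, 1/2)-weighted average: (1/2)·(71/8) + (1/2)·(19/8) = 45/8.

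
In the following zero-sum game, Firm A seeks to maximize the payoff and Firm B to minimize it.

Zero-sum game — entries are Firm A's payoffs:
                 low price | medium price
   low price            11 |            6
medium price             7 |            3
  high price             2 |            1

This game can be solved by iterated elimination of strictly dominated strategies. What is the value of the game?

Row high price is strictly dominated by row low price (11>2, 6>1); eliminate high price.
Row medium price is strictly dominated by row low price (11>7, 6>3); eliminate medium price.
Column low price is strictly dominated by medium price for Firm B (6<11); eliminate low price.
Only (low price, medium price) remains, with payoff 6.

6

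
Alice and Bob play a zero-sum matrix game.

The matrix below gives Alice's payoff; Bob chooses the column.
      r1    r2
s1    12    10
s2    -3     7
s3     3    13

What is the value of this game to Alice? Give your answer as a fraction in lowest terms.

Row s2 is strictly dominated by row s3, so Alice never plays it.
The remaining 2×2 game on (s1, s3) × (r1, r2) has no saddle point. Let Alice play s1 with probability p; indifference gives 12p + 3(1−p) = 10p + 13(1−p), so p = 5/6.
Similarly Bob's optimal q on r1 is 1/4, and the value is 12·(1/4) + (10)·(3/4) = 21/2.

21/2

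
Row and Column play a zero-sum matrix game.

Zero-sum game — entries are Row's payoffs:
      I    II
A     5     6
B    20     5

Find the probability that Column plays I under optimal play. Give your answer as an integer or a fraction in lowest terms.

Row minima are 5 and 5, so Row's maximin is 5; column maxima are 20 and 6, so Column's minimax is 6. These differ, so the equilibrium is in mixed strategies.
Let Column play I with probability q. Row is indifferent when 5q + 6(1−q) = 20q + 5(1−q), giving q = 1/16.

1/16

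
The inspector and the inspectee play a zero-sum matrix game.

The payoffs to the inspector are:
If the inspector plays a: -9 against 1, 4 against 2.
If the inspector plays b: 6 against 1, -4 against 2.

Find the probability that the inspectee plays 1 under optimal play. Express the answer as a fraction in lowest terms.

Row minima are -9 and -4, so the inspector's maximin is -4; column maxima are 6 and 4, so the inspectee's minimax is 4. These differ, so the equilibrium is in mixed strategies.
Let the inspectee play 1 with probability q. The inspector is indifferent when −9q + 4(1−q) = 6q − 4(1−q), giving q = 8/23.

8/23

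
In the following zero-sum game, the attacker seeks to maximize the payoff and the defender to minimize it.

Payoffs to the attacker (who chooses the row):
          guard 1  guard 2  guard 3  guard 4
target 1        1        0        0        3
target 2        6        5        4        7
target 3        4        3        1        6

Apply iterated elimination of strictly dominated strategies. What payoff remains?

4

Column guard 4 is strictly dominated by guard 1 for the defender (1<3, 6<7, 4<6); eliminate guard 4.
Column guard 1 is strictly dominated by guard 2 for the defender (0<1, 5<6, 3<4); eliminate guard 1.
Row target 1 is strictly dominated by row target 2 (5>0, 4>0); eliminate target 1.
Row target 3 is strictly dominated by row target 2 (5>3, 4>1); eliminate target 3.
Column guard 2 is strictly dominated by guard 3 for the defender (4<5); eliminate guard 2.
Only (target 2, guard 3) remains, with payoff 4.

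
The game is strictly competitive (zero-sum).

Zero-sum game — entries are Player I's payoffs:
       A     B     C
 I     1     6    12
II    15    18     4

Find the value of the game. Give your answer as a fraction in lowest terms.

8

Column B is strictly dominated by A for Player II (it gives Player I more in every row).
The remaining 2×2 game on (I, II) × (A, C) has no saddle point. Let Player I play I with probability p; indifference gives p + 15(1−p) = 12p + 4(1−p), so p = 1/2.
Similarly Player II's optimal q on A is 4/11, and the value is 1·(4/11) + (12)·(7/11) = 8.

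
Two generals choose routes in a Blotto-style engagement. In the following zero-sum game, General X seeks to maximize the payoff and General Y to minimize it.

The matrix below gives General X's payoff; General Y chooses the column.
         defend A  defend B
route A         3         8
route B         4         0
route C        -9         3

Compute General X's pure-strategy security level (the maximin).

The worst-case payoff for each row is route A: 3, route B: 0, route C: -9.
The best of these is 3.

3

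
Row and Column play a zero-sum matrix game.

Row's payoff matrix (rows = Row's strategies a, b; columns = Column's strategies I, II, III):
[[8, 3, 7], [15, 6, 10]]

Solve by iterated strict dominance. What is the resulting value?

6

Column I is strictly dominated by II for Column (3<8, 6<15); eliminate I.
Row a is strictly dominated by row b (6>3, 10>7); eliminate a.
Column III is strictly dominated by II for Column (6<10); eliminate III.
Only (b, II) remains, with payoff 6.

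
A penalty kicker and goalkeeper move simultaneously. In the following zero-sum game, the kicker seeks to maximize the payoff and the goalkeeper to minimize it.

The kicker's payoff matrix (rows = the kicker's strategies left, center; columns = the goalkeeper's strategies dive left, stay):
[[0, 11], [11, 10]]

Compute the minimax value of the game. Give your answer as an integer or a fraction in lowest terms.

Row minima are 0 and 10, so the kicker's maximin is 10; column maxima are 11 and 11, so the goalkeeper's minimax is 11. These differ, so the equilibrium is in mixed strategies.
Let the kicker play left with probability p. The goalkeeper is indifferent when 11(1−p) = 11p + 10(1−p), giving p = 1/12.
Let the goalkeeper play dive left with probability q. The kicker is indifferent when 11(1−q) = 11q + 10(1−q), giving q = 1/12.
The value is 0·(1/12) + (11)·(11/12) = 121/12.

121/12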